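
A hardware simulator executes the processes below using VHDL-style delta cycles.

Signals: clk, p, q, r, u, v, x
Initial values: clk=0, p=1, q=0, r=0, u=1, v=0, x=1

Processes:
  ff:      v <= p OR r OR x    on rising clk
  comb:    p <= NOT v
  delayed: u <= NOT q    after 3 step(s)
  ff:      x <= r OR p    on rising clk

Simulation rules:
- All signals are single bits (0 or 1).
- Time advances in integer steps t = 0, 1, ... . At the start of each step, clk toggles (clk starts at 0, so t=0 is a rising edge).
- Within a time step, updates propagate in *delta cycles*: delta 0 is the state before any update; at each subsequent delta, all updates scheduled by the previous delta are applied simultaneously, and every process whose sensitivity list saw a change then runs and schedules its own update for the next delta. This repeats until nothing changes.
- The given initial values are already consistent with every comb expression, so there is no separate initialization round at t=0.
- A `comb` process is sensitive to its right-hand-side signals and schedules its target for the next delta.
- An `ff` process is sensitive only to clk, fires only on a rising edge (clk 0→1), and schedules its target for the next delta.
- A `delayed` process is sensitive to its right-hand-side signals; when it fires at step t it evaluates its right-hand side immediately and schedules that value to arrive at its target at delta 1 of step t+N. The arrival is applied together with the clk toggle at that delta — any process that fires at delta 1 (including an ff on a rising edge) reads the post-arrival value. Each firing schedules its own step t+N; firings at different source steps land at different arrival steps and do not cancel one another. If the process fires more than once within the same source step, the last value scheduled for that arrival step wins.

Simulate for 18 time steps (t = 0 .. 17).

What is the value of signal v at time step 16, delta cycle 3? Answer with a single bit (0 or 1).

t=0 Δ0: p=1 x=1 u=1 clk=0 v=0 r=0 q=0
  Δ1: clk:0→1
  Δ2: v:0→1
  Δ3: p:1→0
  (3Δ to stable)
t=1 Δ0: p=0 x=1 u=1 clk=1 v=1 r=0 q=0
  Δ1: clk:1→0
  (1Δ to stable)
t=2 Δ0: p=0 x=1 u=1 clk=0 v=1 r=0 q=0
  Δ1: clk:0→1
  Δ2: x:1→0
  (2Δ to stable)
t=3 Δ0: p=0 x=0 u=1 clk=1 v=1 r=0 q=0
  Δ1: clk:1→0
  (1Δ to stable)
t=4 Δ0: p=0 x=0 u=1 clk=0 v=1 r=0 q=0
  Δ1: clk:0→1
  Δ2: v:1→0
  Δ3: p:0→1
  (3Δ to stable)
t=5 Δ0: p=1 x=0 u=1 clk=1 v=0 r=0 q=0
  Δ1: clk:1→0
  (1Δ to stable)
t=6 Δ0: p=1 x=0 u=1 clk=0 v=0 r=0 q=0
  Δ1: clk:0→1
  Δ2: x:0→1, v:0→1
  Δ3: p:1→0
  (3Δ to stable)
t=7 Δ0: p=0 x=1 u=1 clk=1 v=1 r=0 q=0
  Δ1: clk:1→0
  (1Δ to stable)
t=8 Δ0: p=0 x=1 u=1 clk=0 v=1 r=0 q=0
  Δ1: clk:0→1
  Δ2: x:1→0
  (2Δ to stable)
t=9 Δ0: p=0 x=0 u=1 clk=1 v=1 r=0 q=0
  Δ1: clk:1→0
  (1Δ to stable)
t=10 Δ0: p=0 x=0 u=1 clk=0 v=1 r=0 q=0
  Δ1: clk:0→1
  Δ2: v:1→0
  Δ3: p:0→1
  (3Δ to stable)
t=11 Δ0: p=1 x=0 u=1 clk=1 v=0 r=0 q=0
  Δ1: clk:1→0
  (1Δ to stable)
t=12 Δ0: p=1 x=0 u=1 clk=0 v=0 r=0 q=0
  Δ1: clk:0→1
  Δ2: x:0→1, v:0→1
  Δ3: p:1→0
  (3Δ to stable)
t=13 Δ0: p=0 x=1 u=1 clk=1 v=1 r=0 q=0
  Δ1: clk:1→0
  (1Δ to stable)
t=14 Δ0: p=0 x=1 u=1 clk=0 v=1 r=0 q=0
  Δ1: clk:0→1
  Δ2: x:1→0
  (2Δ to stable)
t=15 Δ0: p=0 x=0 u=1 clk=1 v=1 r=0 q=0
  Δ1: clk:1→0
  (1Δ to stable)
t=16 Δ0: p=0 x=0 u=1 clk=0 v=1 r=0 q=0
  Δ1: clk:0→1
  Δ2: v:1→0
  Δ3: p:0→1
  (3Δ to stable)
t=17 Δ0: p=1 x=0 u=1 clk=1 v=0 r=0 q=0
  Δ1: clk:1→0
  (1Δ to stable)

0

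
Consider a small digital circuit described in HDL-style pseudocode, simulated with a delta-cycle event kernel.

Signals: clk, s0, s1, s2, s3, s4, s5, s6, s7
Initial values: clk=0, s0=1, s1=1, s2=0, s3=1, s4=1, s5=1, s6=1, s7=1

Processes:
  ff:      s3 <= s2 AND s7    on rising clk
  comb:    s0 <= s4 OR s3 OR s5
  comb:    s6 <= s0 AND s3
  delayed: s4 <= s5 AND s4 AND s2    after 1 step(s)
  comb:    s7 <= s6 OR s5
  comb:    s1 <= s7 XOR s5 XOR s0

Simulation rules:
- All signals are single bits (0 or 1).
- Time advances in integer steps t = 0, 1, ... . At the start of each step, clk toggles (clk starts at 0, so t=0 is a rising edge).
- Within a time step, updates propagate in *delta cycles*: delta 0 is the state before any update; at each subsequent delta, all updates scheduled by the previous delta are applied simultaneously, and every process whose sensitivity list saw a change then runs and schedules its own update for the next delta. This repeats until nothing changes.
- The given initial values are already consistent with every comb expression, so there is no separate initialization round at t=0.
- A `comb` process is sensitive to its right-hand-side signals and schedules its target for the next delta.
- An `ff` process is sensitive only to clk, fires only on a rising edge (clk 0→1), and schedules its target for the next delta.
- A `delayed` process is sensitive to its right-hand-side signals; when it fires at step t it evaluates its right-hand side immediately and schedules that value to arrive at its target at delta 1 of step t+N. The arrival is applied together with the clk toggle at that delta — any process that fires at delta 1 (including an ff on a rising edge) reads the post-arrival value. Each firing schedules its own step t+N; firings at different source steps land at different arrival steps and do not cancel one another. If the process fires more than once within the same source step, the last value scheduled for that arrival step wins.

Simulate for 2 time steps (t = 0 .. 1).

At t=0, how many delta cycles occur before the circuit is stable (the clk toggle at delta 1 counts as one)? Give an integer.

[bits: s1,s5,s2,s0,s7,s4,s3,s6,clk]
t=0: Δ0=110111110 Δ1=110111111 Δ2=110111011 Δ3=110111001 | 3Δ
t=1: Δ0=110111001 Δ1=110111000 | 1Δ

3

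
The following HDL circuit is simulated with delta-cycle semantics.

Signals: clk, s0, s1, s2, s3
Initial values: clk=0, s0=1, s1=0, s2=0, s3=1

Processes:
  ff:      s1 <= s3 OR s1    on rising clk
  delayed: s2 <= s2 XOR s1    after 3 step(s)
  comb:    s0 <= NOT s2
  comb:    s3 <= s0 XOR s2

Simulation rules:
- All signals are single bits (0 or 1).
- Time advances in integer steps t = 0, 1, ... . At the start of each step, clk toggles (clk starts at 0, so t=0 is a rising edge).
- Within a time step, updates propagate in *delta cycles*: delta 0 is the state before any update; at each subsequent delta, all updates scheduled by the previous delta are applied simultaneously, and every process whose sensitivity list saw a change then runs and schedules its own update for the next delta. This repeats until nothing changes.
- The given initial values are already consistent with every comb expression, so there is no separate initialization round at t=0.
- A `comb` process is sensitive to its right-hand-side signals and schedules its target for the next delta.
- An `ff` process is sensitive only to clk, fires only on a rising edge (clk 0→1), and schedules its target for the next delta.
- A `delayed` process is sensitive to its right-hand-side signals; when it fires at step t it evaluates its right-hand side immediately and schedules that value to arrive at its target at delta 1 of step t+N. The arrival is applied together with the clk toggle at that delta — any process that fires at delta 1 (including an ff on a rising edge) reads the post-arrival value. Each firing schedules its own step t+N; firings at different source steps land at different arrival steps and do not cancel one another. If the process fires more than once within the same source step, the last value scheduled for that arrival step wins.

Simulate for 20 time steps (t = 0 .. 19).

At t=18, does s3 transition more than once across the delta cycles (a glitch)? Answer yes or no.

[bits: s3,clk,s0,s1,s2]
t=0: Δ0=10100 Δ1=11100 Δ2=11110 | 2Δ
t=1: Δ0=11110 Δ1=10110 | 1Δ
t=2: Δ0=10110 Δ1=11110 | 1Δ
t=3: Δ0=11110 Δ1=10111 Δ2=00011 Δ3=10011 | 3Δ
t=4: Δ0=10011 Δ1=11011 | 1Δ
t=5: Δ0=11011 Δ1=10011 | 1Δ
t=6: Δ0=10011 Δ1=11010 Δ2=01110 Δ3=11110 | 3Δ
t=7: Δ0=11110 Δ1=10110 | 1Δ
t=8: Δ0=10110 Δ1=11110 | 1Δ
t=9: Δ0=11110 Δ1=10111 Δ2=00011 Δ3=10011 | 3Δ
t=10: Δ0=10011 Δ1=11011 | 1Δ
t=11: Δ0=11011 Δ1=10011 | 1Δ
t=12: Δ0=10011 Δ1=11010 Δ2=01110 Δ3=11110 | 3Δ
t=13: Δ0=11110 Δ1=10110 | 1Δ
t=14: Δ0=10110 Δ1=11110 | 1Δ
t=15: Δ0=11110 Δ1=10111 Δ2=00011 Δ3=10011 | 3Δ
t=16: Δ0=10011 Δ1=11011 | 1Δ
t=17: Δ0=11011 Δ1=10011 | 1Δ
t=18: Δ0=10011 Δ1=11010 Δ2=01110 Δ3=11110 | 3Δ
t=19: Δ0=11110 Δ1=10110 | 1Δ

yes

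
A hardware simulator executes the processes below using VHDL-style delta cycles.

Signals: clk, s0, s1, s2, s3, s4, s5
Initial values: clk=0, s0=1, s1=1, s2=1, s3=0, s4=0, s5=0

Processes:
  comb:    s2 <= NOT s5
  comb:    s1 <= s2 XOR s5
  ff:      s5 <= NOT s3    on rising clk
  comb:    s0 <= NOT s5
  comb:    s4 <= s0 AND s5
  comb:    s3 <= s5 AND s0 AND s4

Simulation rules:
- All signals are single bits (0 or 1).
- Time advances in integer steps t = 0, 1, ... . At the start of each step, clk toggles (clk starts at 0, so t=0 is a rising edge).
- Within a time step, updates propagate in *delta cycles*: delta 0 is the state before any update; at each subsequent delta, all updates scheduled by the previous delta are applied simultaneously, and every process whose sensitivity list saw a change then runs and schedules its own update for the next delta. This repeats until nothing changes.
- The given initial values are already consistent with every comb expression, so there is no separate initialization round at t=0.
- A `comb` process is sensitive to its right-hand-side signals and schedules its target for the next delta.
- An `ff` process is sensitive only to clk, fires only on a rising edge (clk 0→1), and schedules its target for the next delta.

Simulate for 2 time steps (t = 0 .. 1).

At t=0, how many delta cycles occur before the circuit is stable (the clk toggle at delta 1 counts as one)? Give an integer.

4

[bits: s4,clk,s1,s0,s2,s3,s5]
t=0: Δ0=0011100 Δ1=0111100 Δ2=0111101 Δ3=1100001 Δ4=0110001 | 4Δ
t=1: Δ0=0110001 Δ1=0010001 | 1Δ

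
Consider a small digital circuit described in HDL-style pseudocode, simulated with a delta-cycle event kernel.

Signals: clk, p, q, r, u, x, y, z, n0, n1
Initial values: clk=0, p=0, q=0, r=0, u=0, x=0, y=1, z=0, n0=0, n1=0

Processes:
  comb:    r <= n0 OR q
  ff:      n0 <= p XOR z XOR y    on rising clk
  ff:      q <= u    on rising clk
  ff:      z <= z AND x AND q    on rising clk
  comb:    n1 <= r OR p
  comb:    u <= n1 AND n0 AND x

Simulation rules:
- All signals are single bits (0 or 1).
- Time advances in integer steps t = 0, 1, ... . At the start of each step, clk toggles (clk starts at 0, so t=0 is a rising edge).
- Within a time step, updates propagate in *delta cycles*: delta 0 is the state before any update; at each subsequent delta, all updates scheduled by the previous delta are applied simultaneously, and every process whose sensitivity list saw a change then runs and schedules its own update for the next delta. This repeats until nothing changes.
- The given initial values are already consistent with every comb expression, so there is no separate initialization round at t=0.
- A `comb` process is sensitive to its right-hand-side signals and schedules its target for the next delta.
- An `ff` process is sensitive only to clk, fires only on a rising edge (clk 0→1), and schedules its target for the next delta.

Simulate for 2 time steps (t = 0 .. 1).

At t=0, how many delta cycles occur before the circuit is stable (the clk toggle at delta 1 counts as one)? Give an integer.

t=0 Δ0: u=0 q=0 p=0 r=0 z=0 x=0 n1=0 y=1 n0=0 clk=0
  Δ1: clk:0→1
  Δ2: n0:0→1
  Δ3: r:0→1
  Δ4: n1:0→1
  (4Δ to stable)
t=1 Δ0: u=0 q=0 p=0 r=1 z=0 x=0 n1=1 y=1 n0=1 clk=1
  Δ1: clk:1→0
  (1Δ to stable)

4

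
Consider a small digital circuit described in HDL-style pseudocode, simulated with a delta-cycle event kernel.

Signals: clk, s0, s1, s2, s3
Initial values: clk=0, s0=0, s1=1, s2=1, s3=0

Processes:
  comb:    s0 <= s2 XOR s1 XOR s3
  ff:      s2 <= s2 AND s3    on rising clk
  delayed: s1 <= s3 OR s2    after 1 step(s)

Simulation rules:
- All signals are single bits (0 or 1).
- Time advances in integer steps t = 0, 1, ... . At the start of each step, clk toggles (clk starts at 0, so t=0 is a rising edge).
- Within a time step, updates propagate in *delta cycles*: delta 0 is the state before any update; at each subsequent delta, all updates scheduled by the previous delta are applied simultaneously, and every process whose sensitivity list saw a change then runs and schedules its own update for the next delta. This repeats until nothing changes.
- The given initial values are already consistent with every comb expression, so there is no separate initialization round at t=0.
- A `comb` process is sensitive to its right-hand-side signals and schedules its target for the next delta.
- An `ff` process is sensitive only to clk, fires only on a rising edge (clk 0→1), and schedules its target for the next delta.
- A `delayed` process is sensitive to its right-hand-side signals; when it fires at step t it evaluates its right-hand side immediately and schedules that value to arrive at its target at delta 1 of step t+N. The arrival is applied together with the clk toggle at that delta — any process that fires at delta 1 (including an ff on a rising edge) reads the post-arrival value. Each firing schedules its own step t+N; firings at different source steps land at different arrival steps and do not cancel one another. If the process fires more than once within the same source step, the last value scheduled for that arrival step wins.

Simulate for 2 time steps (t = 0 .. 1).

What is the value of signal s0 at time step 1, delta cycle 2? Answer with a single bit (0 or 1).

[bits: clk,s3,s0,s1,s2]
t=0: Δ0=00011 Δ1=10011 Δ2=10010 Δ3=10110 | 3Δ
t=1: Δ0=10110 Δ1=00100 Δ2=00000 | 2Δ

0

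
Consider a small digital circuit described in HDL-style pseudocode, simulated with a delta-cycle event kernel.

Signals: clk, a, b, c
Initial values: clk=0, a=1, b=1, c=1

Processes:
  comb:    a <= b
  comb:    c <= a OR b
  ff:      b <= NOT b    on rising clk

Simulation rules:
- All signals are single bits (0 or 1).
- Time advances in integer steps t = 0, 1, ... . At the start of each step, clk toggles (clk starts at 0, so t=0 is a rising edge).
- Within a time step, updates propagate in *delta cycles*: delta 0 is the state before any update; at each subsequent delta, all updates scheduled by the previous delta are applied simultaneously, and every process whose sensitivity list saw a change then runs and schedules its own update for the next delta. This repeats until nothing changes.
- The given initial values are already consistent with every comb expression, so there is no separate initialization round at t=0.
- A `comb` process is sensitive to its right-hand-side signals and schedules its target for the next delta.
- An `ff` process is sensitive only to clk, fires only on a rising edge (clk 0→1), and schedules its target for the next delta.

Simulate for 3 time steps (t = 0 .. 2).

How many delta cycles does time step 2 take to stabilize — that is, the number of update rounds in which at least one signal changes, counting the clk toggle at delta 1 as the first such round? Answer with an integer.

3

t0.Δ0 b=1 c=1 a=1 clk=0
t0.Δ1 b=1 c=1 a=1 clk=1
t0.Δ2 b=0 c=1 a=1 clk=1
t0.Δ3 b=0 c=1 a=0 clk=1
t0.Δ4 b=0 c=0 a=0 clk=1
t1.Δ0 b=0 c=0 a=0 clk=1
t1.Δ1 b=0 c=0 a=0 clk=0
t2.Δ0 b=0 c=0 a=0 clk=0
t2.Δ1 b=0 c=0 a=0 clk=1
t2.Δ2 b=1 c=0 a=0 clk=1
t2.Δ3 b=1 c=1 a=1 clk=1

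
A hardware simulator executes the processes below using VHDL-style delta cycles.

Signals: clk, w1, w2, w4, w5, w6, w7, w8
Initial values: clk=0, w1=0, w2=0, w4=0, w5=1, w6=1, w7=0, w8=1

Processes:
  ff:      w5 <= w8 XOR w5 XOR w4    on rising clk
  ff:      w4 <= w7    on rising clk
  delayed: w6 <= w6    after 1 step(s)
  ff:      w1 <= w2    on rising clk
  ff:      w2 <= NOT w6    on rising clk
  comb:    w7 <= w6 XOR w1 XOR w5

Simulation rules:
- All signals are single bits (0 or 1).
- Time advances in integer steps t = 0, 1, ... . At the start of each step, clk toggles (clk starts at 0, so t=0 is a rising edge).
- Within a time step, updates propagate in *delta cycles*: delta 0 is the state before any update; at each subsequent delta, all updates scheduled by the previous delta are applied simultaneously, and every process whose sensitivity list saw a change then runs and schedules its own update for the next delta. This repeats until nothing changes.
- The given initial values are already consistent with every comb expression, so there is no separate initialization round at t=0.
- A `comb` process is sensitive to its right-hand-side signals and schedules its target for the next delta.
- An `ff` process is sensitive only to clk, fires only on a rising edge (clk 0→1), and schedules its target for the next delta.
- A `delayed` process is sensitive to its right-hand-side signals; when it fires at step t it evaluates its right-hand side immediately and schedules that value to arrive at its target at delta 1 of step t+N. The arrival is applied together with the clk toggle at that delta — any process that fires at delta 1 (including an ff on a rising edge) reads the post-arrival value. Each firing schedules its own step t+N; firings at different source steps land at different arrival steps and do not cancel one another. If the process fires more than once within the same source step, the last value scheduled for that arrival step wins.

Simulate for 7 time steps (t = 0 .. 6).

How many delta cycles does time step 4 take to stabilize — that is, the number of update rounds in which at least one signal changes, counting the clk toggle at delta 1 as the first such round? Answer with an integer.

2

t=0 Δ0: w8=1 w1=0 w7=0 w4=0 clk=0 w6=1 w5=1 w2=0
  Δ1: clk:0→1
  Δ2: w5:1→0
  Δ3: w7:0→1
  (3Δ to stable)
t=1 Δ0: w8=1 w1=0 w7=1 w4=0 clk=1 w6=1 w5=0 w2=0
  Δ1: clk:1→0
  (1Δ to stable)
t=2 Δ0: w8=1 w1=0 w7=1 w4=0 clk=0 w6=1 w5=0 w2=0
  Δ1: clk:0→1
  Δ2: w4:0→1, w5:0→1
  Δ3: w7:1→0
  (3Δ to stable)
t=3 Δ0: w8=1 w1=0 w7=0 w4=1 clk=1 w6=1 w5=1 w2=0
  Δ1: clk:1→0
  (1Δ to stable)
t=4 Δ0: w8=1 w1=0 w7=0 w4=1 clk=0 w6=1 w5=1 w2=0
  Δ1: clk:0→1
  Δ2: w4:1→0
  (2Δ to stable)
t=5 Δ0: w8=1 w1=0 w7=0 w4=0 clk=1 w6=1 w5=1 w2=0
  Δ1: clk:1→0
  (1Δ to stable)
t=6 Δ0: w8=1 w1=0 w7=0 w4=0 clk=0 w6=1 w5=1 w2=0
  Δ1: clk:0→1
  Δ2: w5:1→0
  Δ3: w7:0→1
  (3Δ to stable)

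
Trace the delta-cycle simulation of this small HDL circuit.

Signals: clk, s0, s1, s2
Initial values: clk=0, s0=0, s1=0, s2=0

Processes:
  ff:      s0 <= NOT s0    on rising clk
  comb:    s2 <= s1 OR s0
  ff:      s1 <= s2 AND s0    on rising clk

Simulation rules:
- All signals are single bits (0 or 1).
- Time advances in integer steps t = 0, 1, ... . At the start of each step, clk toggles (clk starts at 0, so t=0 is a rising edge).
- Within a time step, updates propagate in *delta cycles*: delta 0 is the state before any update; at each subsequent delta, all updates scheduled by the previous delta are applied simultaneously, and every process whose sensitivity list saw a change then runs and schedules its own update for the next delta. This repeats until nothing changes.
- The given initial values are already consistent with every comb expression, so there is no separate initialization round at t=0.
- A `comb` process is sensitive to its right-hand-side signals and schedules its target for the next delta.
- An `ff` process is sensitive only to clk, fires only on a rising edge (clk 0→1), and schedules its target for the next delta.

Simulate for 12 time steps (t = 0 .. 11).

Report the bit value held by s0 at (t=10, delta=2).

0

[bits: clk,s1,s2,s0]
t=0: Δ0=0000 Δ1=1000 Δ2=1001 Δ3=1011 | 3Δ
t=1: Δ0=1011 Δ1=0011 | 1Δ
t=2: Δ0=0011 Δ1=1011 Δ2=1110 | 2Δ
t=3: Δ0=1110 Δ1=0110 | 1Δ
t=4: Δ0=0110 Δ1=1110 Δ2=1011 | 2Δ
t=5: Δ0=1011 Δ1=0011 | 1Δ
t=6: Δ0=0011 Δ1=1011 Δ2=1110 | 2Δ
t=7: Δ0=1110 Δ1=0110 | 1Δ
t=8: Δ0=0110 Δ1=1110 Δ2=1011 | 2Δ
t=9: Δ0=1011 Δ1=0011 | 1Δ
t=10: Δ0=0011 Δ1=1011 Δ2=1110 | 2Δ
t=11: Δ0=1110 Δ1=0110 | 1Δ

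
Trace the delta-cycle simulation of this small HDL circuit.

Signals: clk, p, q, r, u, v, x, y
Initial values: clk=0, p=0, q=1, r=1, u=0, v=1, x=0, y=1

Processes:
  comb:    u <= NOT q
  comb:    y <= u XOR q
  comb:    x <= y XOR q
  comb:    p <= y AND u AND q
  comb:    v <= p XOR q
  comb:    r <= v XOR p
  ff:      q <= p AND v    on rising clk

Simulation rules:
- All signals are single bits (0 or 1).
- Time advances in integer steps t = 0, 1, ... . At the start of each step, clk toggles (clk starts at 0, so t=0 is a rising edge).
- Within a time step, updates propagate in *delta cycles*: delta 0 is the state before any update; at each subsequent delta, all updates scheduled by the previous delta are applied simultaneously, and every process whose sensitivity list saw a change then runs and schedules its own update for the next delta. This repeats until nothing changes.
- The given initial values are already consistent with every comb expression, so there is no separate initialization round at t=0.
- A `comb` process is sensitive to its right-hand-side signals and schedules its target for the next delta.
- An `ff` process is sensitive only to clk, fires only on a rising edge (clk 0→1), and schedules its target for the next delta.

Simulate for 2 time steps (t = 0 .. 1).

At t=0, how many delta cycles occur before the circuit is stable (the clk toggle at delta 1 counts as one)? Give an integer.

5

t=0 Δ0: p=0 u=0 clk=0 q=1 v=1 r=1 x=0 y=1
  Δ1: clk:0→1
  Δ2: q:1→0
  Δ3: u:0→1, v:1→0, x:0→1, y:1→0
  Δ4: r:1→0, x:1→0, y:0→1
  Δ5: x:0→1
  (5Δ to stable)
t=1 Δ0: p=0 u=1 clk=1 q=0 v=0 r=0 x=1 y=1
  Δ1: clk:1→0
  (1Δ to stable)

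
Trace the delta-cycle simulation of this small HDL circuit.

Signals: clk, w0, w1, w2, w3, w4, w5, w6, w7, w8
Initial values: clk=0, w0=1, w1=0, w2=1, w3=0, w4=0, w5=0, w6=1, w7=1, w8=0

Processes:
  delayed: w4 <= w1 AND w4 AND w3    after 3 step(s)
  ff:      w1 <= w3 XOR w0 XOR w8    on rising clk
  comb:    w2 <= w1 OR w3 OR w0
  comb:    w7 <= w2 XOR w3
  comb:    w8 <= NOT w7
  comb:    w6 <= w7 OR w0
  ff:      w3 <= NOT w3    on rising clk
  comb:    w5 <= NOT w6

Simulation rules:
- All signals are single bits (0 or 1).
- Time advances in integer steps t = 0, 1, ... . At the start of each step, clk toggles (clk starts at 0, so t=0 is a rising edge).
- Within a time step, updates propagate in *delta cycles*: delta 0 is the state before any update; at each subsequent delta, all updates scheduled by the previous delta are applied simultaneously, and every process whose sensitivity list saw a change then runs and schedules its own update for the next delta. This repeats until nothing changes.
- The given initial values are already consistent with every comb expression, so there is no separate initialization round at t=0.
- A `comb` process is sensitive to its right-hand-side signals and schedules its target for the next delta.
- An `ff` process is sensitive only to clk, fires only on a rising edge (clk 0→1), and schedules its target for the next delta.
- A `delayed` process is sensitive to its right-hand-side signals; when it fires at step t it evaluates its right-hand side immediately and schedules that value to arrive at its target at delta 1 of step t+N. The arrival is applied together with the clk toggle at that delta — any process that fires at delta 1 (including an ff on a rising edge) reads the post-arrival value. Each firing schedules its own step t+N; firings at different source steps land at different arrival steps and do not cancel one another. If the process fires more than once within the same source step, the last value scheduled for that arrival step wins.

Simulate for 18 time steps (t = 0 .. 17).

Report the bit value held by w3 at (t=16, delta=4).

1

t=0 Δ0: w6=1 w5=0 w2=1 w7=1 w8=0 w4=0 clk=0 w0=1 w1=0 w3=0
  Δ1: clk:0→1
  Δ2: w1:0→1, w3:0→1
  Δ3: w7:1→0
  Δ4: w8:0→1
  (4Δ to stable)
t=1 Δ0: w6=1 w5=0 w2=1 w7=0 w8=1 w4=0 clk=1 w0=1 w1=1 w3=1
  Δ1: clk:1→0
  (1Δ to stable)
t=2 Δ0: w6=1 w5=0 w2=1 w7=0 w8=1 w4=0 clk=0 w0=1 w1=1 w3=1
  Δ1: clk:0→1
  Δ2: w3:1→0
  Δ3: w7:0→1
  Δ4: w8:1→0
  (4Δ to stable)
t=3 Δ0: w6=1 w5=0 w2=1 w7=1 w8=0 w4=0 clk=1 w0=1 w1=1 w3=0
  Δ1: clk:1→0
  (1Δ to stable)
t=4 Δ0: w6=1 w5=0 w2=1 w7=1 w8=0 w4=0 clk=0 w0=1 w1=1 w3=0
  Δ1: clk:0→1
  Δ2: w3:0→1
  Δ3: w7:1→0
  Δ4: w8:0→1
  (4Δ to stable)
t=5 Δ0: w6=1 w5=0 w2=1 w7=0 w8=1 w4=0 clk=1 w0=1 w1=1 w3=1
  Δ1: clk:1→0
  (1Δ to stable)
t=6 Δ0: w6=1 w5=0 w2=1 w7=0 w8=1 w4=0 clk=0 w0=1 w1=1 w3=1
  Δ1: clk:0→1
  Δ2: w3:1→0
  Δ3: w7:0→1
  Δ4: w8:1→0
  (4Δ to stable)
t=7 Δ0: w6=1 w5=0 w2=1 w7=1 w8=0 w4=0 clk=1 w0=1 w1=1 w3=0
  Δ1: clk:1→0
  (1Δ to stable)
t=8 Δ0: w6=1 w5=0 w2=1 w7=1 w8=0 w4=0 clk=0 w0=1 w1=1 w3=0
  Δ1: clk:0→1
  Δ2: w3:0→1
  Δ3: w7:1→0
  Δ4: w8:0→1
  (4Δ to stable)
t=9 Δ0: w6=1 w5=0 w2=1 w7=0 w8=1 w4=0 clk=1 w0=1 w1=1 w3=1
  Δ1: clk:1→0
  (1Δ to stable)
t=10 Δ0: w6=1 w5=0 w2=1 w7=0 w8=1 w4=0 clk=0 w0=1 w1=1 w3=1
  Δ1: clk:0→1
  Δ2: w3:1→0
  Δ3: w7:0→1
  Δ4: w8:1→0
  (4Δ to stable)
t=11 Δ0: w6=1 w5=0 w2=1 w7=1 w8=0 w4=0 clk=1 w0=1 w1=1 w3=0
  Δ1: clk:1→0
  (1Δ to stable)
t=12 Δ0: w6=1 w5=0 w2=1 w7=1 w8=0 w4=0 clk=0 w0=1 w1=1 w3=0
  Δ1: clk:0→1
  Δ2: w3:0→1
  Δ3: w7:1→0
  Δ4: w8:0→1
  (4Δ to stable)
t=13 Δ0: w6=1 w5=0 w2=1 w7=0 w8=1 w4=0 clk=1 w0=1 w1=1 w3=1
  Δ1: clk:1→0
  (1Δ to stable)
t=14 Δ0: w6=1 w5=0 w2=1 w7=0 w8=1 w4=0 clk=0 w0=1 w1=1 w3=1
  Δ1: clk:0→1
  Δ2: w3:1→0
  Δ3: w7:0→1
  Δ4: w8:1→0
  (4Δ to stable)
t=15 Δ0: w6=1 w5=0 w2=1 w7=1 w8=0 w4=0 clk=1 w0=1 w1=1 w3=0
  Δ1: clk:1→0
  (1Δ to stable)
t=16 Δ0: w6=1 w5=0 w2=1 w7=1 w8=0 w4=0 clk=0 w0=1 w1=1 w3=0
  Δ1: clk:0→1
  Δ2: w3:0→1
  Δ3: w7:1→0
  Δ4: w8:0→1
  (4Δ to stable)
t=17 Δ0: w6=1 w5=0 w2=1 w7=0 w8=1 w4=0 clk=1 w0=1 w1=1 w3=1
  Δ1: clk:1→0
  (1Δ to stable)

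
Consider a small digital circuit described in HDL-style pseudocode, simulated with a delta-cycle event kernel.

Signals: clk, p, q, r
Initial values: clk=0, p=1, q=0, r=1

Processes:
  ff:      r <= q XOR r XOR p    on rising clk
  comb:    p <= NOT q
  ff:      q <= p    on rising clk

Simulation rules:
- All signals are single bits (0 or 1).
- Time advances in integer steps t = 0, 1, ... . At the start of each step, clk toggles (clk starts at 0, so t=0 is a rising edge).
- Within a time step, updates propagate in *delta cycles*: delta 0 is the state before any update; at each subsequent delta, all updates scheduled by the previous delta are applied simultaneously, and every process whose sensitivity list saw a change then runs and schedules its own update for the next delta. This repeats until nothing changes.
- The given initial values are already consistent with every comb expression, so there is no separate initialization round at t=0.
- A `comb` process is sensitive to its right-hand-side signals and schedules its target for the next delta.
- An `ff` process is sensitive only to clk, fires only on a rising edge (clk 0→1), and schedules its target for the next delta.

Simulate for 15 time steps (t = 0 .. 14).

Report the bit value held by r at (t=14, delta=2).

[bits: q,r,clk,p]
t=0: Δ0=0101 Δ1=0111 Δ2=1011 Δ3=1010 | 3Δ
t=1: Δ0=1010 Δ1=1000 | 1Δ
t=2: Δ0=1000 Δ1=1010 Δ2=0110 Δ3=0111 | 3Δ
t=3: Δ0=0111 Δ1=0101 | 1Δ
t=4: Δ0=0101 Δ1=0111 Δ2=1011 Δ3=1010 | 3Δ
t=5: Δ0=1010 Δ1=1000 | 1Δ
t=6: Δ0=1000 Δ1=1010 Δ2=0110 Δ3=0111 | 3Δ
t=7: Δ0=0111 Δ1=0101 | 1Δ
t=8: Δ0=0101 Δ1=0111 Δ2=1011 Δ3=1010 | 3Δ
t=9: Δ0=1010 Δ1=1000 | 1Δ
t=10: Δ0=1000 Δ1=1010 Δ2=0110 Δ3=0111 | 3Δ
t=11: Δ0=0111 Δ1=0101 | 1Δ
t=12: Δ0=0101 Δ1=0111 Δ2=1011 Δ3=1010 | 3Δ
t=13: Δ0=1010 Δ1=1000 | 1Δ
t=14: Δ0=1000 Δ1=1010 Δ2=0110 Δ3=0111 | 3Δ

1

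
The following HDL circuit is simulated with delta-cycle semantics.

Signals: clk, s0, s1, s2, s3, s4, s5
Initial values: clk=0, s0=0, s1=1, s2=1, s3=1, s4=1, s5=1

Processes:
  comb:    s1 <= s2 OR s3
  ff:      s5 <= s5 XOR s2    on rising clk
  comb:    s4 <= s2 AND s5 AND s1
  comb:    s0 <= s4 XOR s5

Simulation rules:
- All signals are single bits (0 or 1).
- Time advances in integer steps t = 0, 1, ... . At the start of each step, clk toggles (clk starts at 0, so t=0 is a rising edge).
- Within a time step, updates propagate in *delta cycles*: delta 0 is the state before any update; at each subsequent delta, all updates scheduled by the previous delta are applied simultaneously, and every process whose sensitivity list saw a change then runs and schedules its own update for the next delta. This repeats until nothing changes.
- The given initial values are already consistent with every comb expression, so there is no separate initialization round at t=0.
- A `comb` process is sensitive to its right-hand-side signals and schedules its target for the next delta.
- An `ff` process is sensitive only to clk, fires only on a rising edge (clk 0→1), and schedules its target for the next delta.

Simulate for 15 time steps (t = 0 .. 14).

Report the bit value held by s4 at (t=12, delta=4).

t=0 Δ0: s5=1 s4=1 s0=0 s1=1 s2=1 clk=0 s3=1
  Δ1: clk:0→1
  Δ2: s5:1→0
  Δ3: s4:1→0, s0:0→1
  Δ4: s0:1→0
  (4Δ to stable)
t=1 Δ0: s5=0 s4=0 s0=0 s1=1 s2=1 clk=1 s3=1
  Δ1: clk:1→0
  (1Δ to stable)
t=2 Δ0: s5=0 s4=0 s0=0 s1=1 s2=1 clk=0 s3=1
  Δ1: clk:0→1
  Δ2: s5:0→1
  Δ3: s4:0→1, s0:0→1
  Δ4: s0:1→0
  (4Δ to stable)
t=3 Δ0: s5=1 s4=1 s0=0 s1=1 s2=1 clk=1 s3=1
  Δ1: clk:1→0
  (1Δ to stable)
t=4 Δ0: s5=1 s4=1 s0=0 s1=1 s2=1 clk=0 s3=1
  Δ1: clk:0→1
  Δ2: s5:1→0
  Δ3: s4:1→0, s0:0→1
  Δ4: s0:1→0
  (4Δ to stable)
t=5 Δ0: s5=0 s4=0 s0=0 s1=1 s2=1 clk=1 s3=1
  Δ1: clk:1→0
  (1Δ to stable)
t=6 Δ0: s5=0 s4=0 s0=0 s1=1 s2=1 clk=0 s3=1
  Δ1: clk:0→1
  Δ2: s5:0→1
  Δ3: s4:0→1, s0:0→1
  Δ4: s0:1→0
  (4Δ to stable)
t=7 Δ0: s5=1 s4=1 s0=0 s1=1 s2=1 clk=1 s3=1
  Δ1: clk:1→0
  (1Δ to stable)
t=8 Δ0: s5=1 s4=1 s0=0 s1=1 s2=1 clk=0 s3=1
  Δ1: clk:0→1
  Δ2: s5:1→0
  Δ3: s4:1→0, s0:0→1
  Δ4: s0:1→0
  (4Δ to stable)
t=9 Δ0: s5=0 s4=0 s0=0 s1=1 s2=1 clk=1 s3=1
  Δ1: clk:1→0
  (1Δ to stable)
t=10 Δ0: s5=0 s4=0 s0=0 s1=1 s2=1 clk=0 s3=1
  Δ1: clk:0→1
  Δ2: s5:0→1
  Δ3: s4:0→1, s0:0→1
  Δ4: s0:1→0
  (4Δ to stable)
t=11 Δ0: s5=1 s4=1 s0=0 s1=1 s2=1 clk=1 s3=1
  Δ1: clk:1→0
  (1Δ to stable)
t=12 Δ0: s5=1 s4=1 s0=0 s1=1 s2=1 clk=0 s3=1
  Δ1: clk:0→1
  Δ2: s5:1→0
  Δ3: s4:1→0, s0:0→1
  Δ4: s0:1→0
  (4Δ to stable)
t=13 Δ0: s5=0 s4=0 s0=0 s1=1 s2=1 clk=1 s3=1
  Δ1: clk:1→0
  (1Δ to stable)
t=14 Δ0: s5=0 s4=0 s0=0 s1=1 s2=1 clk=0 s3=1
  Δ1: clk:0→1
  Δ2: s5:0→1
  Δ3: s4:0→1, s0:0→1
  Δ4: s0:1→0
  (4Δ to stable)

0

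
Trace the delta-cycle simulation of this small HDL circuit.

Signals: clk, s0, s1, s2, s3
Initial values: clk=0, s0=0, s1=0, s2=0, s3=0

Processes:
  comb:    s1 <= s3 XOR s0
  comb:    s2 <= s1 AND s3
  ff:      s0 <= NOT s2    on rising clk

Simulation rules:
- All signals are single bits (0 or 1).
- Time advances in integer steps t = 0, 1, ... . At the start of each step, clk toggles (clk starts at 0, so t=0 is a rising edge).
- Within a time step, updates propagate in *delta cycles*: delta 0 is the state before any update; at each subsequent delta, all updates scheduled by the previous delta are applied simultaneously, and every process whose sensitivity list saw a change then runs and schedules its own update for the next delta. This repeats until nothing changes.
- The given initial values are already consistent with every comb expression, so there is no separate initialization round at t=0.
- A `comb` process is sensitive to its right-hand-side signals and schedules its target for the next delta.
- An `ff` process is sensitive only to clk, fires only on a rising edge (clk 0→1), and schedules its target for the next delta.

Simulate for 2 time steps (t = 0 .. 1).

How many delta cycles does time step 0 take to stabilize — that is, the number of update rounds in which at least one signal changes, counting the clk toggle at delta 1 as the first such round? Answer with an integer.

3

[bits: s0,s1,s2,s3,clk]
t=0: Δ0=00000 Δ1=00001 Δ2=10001 Δ3=11001 | 3Δ
t=1: Δ0=11001 Δ1=11000 | 1Δ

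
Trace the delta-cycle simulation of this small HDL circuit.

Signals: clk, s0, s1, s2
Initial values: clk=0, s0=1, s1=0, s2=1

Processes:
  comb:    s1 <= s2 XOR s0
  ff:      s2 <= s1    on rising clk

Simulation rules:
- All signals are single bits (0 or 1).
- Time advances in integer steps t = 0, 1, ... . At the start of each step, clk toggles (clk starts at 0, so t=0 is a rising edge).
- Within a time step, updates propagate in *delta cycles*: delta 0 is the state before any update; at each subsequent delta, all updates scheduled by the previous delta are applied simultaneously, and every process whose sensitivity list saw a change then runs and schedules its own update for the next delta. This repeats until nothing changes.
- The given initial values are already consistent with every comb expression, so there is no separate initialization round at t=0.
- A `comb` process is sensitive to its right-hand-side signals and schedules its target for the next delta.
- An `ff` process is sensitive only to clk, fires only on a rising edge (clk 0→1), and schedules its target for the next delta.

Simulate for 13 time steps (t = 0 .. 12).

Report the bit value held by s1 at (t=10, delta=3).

[bits: s1,s0,s2,clk]
t=0: Δ0=0110 Δ1=0111 Δ2=0101 Δ3=1101 | 3Δ
t=1: Δ0=1101 Δ1=1100 | 1Δ
t=2: Δ0=1100 Δ1=1101 Δ2=1111 Δ3=0111 | 3Δ
t=3: Δ0=0111 Δ1=0110 | 1Δ
t=4: Δ0=0110 Δ1=0111 Δ2=0101 Δ3=1101 | 3Δ
t=5: Δ0=1101 Δ1=1100 | 1Δ
t=6: Δ0=1100 Δ1=1101 Δ2=1111 Δ3=0111 | 3Δ
t=7: Δ0=0111 Δ1=0110 | 1Δ
t=8: Δ0=0110 Δ1=0111 Δ2=0101 Δ3=1101 | 3Δ
t=9: Δ0=1101 Δ1=1100 | 1Δ
t=10: Δ0=1100 Δ1=1101 Δ2=1111 Δ3=0111 | 3Δ
t=11: Δ0=0111 Δ1=0110 | 1Δ
t=12: Δ0=0110 Δ1=0111 Δ2=0101 Δ3=1101 | 3Δ

0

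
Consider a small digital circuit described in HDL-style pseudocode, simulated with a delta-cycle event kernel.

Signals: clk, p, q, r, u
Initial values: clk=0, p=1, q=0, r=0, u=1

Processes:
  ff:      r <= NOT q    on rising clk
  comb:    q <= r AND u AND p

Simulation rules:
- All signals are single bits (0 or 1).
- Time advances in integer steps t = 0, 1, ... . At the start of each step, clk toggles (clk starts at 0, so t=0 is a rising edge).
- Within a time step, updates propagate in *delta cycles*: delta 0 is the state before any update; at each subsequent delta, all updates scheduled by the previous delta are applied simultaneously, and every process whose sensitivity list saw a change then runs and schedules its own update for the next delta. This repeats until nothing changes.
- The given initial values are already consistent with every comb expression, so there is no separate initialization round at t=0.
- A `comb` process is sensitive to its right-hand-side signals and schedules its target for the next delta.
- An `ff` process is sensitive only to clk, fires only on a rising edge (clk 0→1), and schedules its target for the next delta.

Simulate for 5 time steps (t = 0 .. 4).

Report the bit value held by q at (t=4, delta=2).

t=0 Δ0: u=1 r=0 clk=0 p=1 q=0
  Δ1: clk:0→1
  Δ2: r:0→1
  Δ3: q:0→1
  (3Δ to stable)
t=1 Δ0: u=1 r=1 clk=1 p=1 q=1
  Δ1: clk:1→0
  (1Δ to stable)
t=2 Δ0: u=1 r=1 clk=0 p=1 q=1
  Δ1: clk:0→1
  Δ2: r:1→0
  Δ3: q:1→0
  (3Δ to stable)
t=3 Δ0: u=1 r=0 clk=1 p=1 q=0
  Δ1: clk:1→0
  (1Δ to stable)
t=4 Δ0: u=1 r=0 clk=0 p=1 q=0
  Δ1: clk:0→1
  Δ2: r:0→1
  Δ3: q:0→1
  (3Δ to stable)

0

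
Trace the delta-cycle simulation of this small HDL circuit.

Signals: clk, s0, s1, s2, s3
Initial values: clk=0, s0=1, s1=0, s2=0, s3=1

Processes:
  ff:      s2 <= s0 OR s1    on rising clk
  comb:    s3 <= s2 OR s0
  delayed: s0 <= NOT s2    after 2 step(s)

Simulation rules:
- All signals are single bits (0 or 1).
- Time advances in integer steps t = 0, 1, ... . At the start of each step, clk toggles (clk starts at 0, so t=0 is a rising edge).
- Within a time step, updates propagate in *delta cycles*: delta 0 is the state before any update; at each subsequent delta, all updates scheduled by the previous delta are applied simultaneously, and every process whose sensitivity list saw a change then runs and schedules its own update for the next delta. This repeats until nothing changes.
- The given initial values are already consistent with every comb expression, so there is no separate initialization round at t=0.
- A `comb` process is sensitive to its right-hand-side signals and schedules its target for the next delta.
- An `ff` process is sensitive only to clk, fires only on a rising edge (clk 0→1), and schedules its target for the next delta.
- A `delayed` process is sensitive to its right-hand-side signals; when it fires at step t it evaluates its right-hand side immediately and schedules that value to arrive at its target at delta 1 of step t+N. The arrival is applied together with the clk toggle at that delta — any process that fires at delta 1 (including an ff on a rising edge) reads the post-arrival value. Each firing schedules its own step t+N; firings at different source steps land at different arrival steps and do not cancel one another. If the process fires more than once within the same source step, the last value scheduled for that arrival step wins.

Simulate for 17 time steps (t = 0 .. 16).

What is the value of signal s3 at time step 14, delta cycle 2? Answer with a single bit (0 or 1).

1

t=0 Δ0: s3=1 s2=0 s1=0 clk=0 s0=1
  Δ1: clk:0→1
  Δ2: s2:0→1
  (2Δ to stable)
t=1 Δ0: s3=1 s2=1 s1=0 clk=1 s0=1
  Δ1: clk:1→0
  (1Δ to stable)
t=2 Δ0: s3=1 s2=1 s1=0 clk=0 s0=1
  Δ1: clk:0→1, s0:1→0
  Δ2: s2:1→0
  Δ3: s3:1→0
  (3Δ to stable)
t=3 Δ0: s3=0 s2=0 s1=0 clk=1 s0=0
  Δ1: clk:1→0
  (1Δ to stable)
t=4 Δ0: s3=0 s2=0 s1=0 clk=0 s0=0
  Δ1: clk:0→1, s0:0→1
  Δ2: s3:0→1, s2:0→1
  (2Δ to stable)
t=5 Δ0: s3=1 s2=1 s1=0 clk=1 s0=1
  Δ1: clk:1→0
  (1Δ to stable)
t=6 Δ0: s3=1 s2=1 s1=0 clk=0 s0=1
  Δ1: clk:0→1, s0:1→0
  Δ2: s2:1→0
  Δ3: s3:1→0
  (3Δ to stable)
t=7 Δ0: s3=0 s2=0 s1=0 clk=1 s0=0
  Δ1: clk:1→0
  (1Δ to stable)
t=8 Δ0: s3=0 s2=0 s1=0 clk=0 s0=0
  Δ1: clk:0→1, s0:0→1
  Δ2: s3:0→1, s2:0→1
  (2Δ to stable)
t=9 Δ0: s3=1 s2=1 s1=0 clk=1 s0=1
  Δ1: clk:1→0
  (1Δ to stable)
t=10 Δ0: s3=1 s2=1 s1=0 clk=0 s0=1
  Δ1: clk:0→1, s0:1→0
  Δ2: s2:1→0
  Δ3: s3:1→0
  (3Δ to stable)
t=11 Δ0: s3=0 s2=0 s1=0 clk=1 s0=0
  Δ1: clk:1→0
  (1Δ to stable)
t=12 Δ0: s3=0 s2=0 s1=0 clk=0 s0=0
  Δ1: clk:0→1, s0:0→1
  Δ2: s3:0→1, s2:0→1
  (2Δ to stable)
t=13 Δ0: s3=1 s2=1 s1=0 clk=1 s0=1
  Δ1: clk:1→0
  (1Δ to stable)
t=14 Δ0: s3=1 s2=1 s1=0 clk=0 s0=1
  Δ1: clk:0→1, s0:1→0
  Δ2: s2:1→0
  Δ3: s3:1→0
  (3Δ to stable)
t=15 Δ0: s3=0 s2=0 s1=0 clk=1 s0=0
  Δ1: clk:1→0
  (1Δ to stable)
t=16 Δ0: s3=0 s2=0 s1=0 clk=0 s0=0
  Δ1: clk:0→1, s0:0→1
  Δ2: s3:0→1, s2:0→1
  (2Δ to stable)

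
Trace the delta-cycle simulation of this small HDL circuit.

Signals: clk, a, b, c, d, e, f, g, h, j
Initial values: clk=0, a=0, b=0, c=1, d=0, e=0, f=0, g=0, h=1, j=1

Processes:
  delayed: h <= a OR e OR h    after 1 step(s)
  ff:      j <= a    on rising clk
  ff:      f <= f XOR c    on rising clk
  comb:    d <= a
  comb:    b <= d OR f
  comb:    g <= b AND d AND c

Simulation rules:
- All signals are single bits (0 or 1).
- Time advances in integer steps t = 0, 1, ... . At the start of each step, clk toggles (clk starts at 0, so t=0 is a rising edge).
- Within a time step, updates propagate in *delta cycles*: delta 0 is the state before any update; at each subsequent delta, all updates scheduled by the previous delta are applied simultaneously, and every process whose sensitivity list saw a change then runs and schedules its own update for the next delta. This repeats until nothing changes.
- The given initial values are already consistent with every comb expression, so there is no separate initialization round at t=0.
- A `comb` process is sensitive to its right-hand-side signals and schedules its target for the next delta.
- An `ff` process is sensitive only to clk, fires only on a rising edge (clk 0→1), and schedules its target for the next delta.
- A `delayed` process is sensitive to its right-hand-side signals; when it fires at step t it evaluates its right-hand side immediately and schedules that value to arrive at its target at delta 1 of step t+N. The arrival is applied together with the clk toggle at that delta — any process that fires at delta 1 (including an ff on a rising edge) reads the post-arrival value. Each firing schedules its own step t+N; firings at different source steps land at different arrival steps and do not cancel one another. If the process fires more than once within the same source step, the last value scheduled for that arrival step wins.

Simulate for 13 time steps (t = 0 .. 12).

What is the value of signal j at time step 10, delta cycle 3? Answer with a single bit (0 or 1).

0

t0.Δ0 c=1 d=0 a=0 b=0 j=1 e=0 f=0 clk=0 g=0 h=1
t0.Δ1 c=1 d=0 a=0 b=0 j=1 e=0 f=0 clk=1 g=0 h=1
t0.Δ2 c=1 d=0 a=0 b=0 j=0 e=0 f=1 clk=1 g=0 h=1
t0.Δ3 c=1 d=0 a=0 b=1 j=0 e=0 f=1 clk=1 g=0 h=1
t1.Δ0 c=1 d=0 a=0 b=1 j=0 e=0 f=1 clk=1 g=0 h=1
t1.Δ1 c=1 d=0 a=0 b=1 j=0 e=0 f=1 clk=0 g=0 h=1
t2.Δ0 c=1 d=0 a=0 b=1 j=0 e=0 f=1 clk=0 g=0 h=1
t2.Δ1 c=1 d=0 a=0 b=1 j=0 e=0 f=1 clk=1 g=0 h=1
t2.Δ2 c=1 d=0 a=0 b=1 j=0 e=0 f=0 clk=1 g=0 h=1
t2.Δ3 c=1 d=0 a=0 b=0 j=0 e=0 f=0 clk=1 g=0 h=1
t3.Δ0 c=1 d=0 a=0 b=0 j=0 e=0 f=0 clk=1 g=0 h=1
t3.Δ1 c=1 d=0 a=0 b=0 j=0 e=0 f=0 clk=0 g=0 h=1
t4.Δ0 c=1 d=0 a=0 b=0 j=0 e=0 f=0 clk=0 g=0 h=1
t4.Δ1 c=1 d=0 a=0 b=0 j=0 e=0 f=0 clk=1 g=0 h=1
t4.Δ2 c=1 d=0 a=0 b=0 j=0 e=0 f=1 clk=1 g=0 h=1
t4.Δ3 c=1 d=0 a=0 b=1 j=0 e=0 f=1 clk=1 g=0 h=1
t5.Δ0 c=1 d=0 a=0 b=1 j=0 e=0 f=1 clk=1 g=0 h=1
t5.Δ1 c=1 d=0 a=0 b=1 j=0 e=0 f=1 clk=0 g=0 h=1
t6.Δ0 c=1 d=0 a=0 b=1 j=0 e=0 f=1 clk=0 g=0 h=1
t6.Δ1 c=1 d=0 a=0 b=1 j=0 e=0 f=1 clk=1 g=0 h=1
t6.Δ2 c=1 d=0 a=0 b=1 j=0 e=0 f=0 clk=1 g=0 h=1
t6.Δ3 c=1 d=0 a=0 b=0 j=0 e=0 f=0 clk=1 g=0 h=1
t7.Δ0 c=1 d=0 a=0 b=0 j=0 e=0 f=0 clk=1 g=0 h=1
t7.Δ1 c=1 d=0 a=0 b=0 j=0 e=0 f=0 clk=0 g=0 h=1
t8.Δ0 c=1 d=0 a=0 b=0 j=0 e=0 f=0 clk=0 g=0 h=1
t8.Δ1 c=1 d=0 a=0 b=0 j=0 e=0 f=0 clk=1 g=0 h=1
t8.Δ2 c=1 d=0 a=0 b=0 j=0 e=0 f=1 clk=1 g=0 h=1
t8.Δ3 c=1 d=0 a=0 b=1 j=0 e=0 f=1 clk=1 g=0 h=1
t9.Δ0 c=1 d=0 a=0 b=1 j=0 e=0 f=1 clk=1 g=0 h=1
t9.Δ1 c=1 d=0 a=0 b=1 j=0 e=0 f=1 clk=0 g=0 h=1
t10.Δ0 c=1 d=0 a=0 b=1 j=0 e=0 f=1 clk=0 g=0 h=1
t10.Δ1 c=1 d=0 a=0 b=1 j=0 e=0 f=1 clk=1 g=0 h=1
t10.Δ2 c=1 d=0 a=0 b=1 j=0 e=0 f=0 clk=1 g=0 h=1
t10.Δ3 c=1 d=0 a=0 b=0 j=0 e=0 f=0 clk=1 g=0 h=1
t11.Δ0 c=1 d=0 a=0 b=0 j=0 e=0 f=0 clk=1 g=0 h=1
t11.Δ1 c=1 d=0 a=0 b=0 j=0 e=0 f=0 clk=0 g=0 h=1
t12.Δ0 c=1 d=0 a=0 b=0 j=0 e=0 f=0 clk=0 g=0 h=1
t12.Δ1 c=1 d=0 a=0 b=0 j=0 e=0 f=0 clk=1 g=0 h=1
t12.Δ2 c=1 d=0 a=0 b=0 j=0 e=0 f=1 clk=1 g=0 h=1
t12.Δ3 c=1 d=0 a=0 b=1 j=0 e=0 f=1 clk=1 g=0 h=1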